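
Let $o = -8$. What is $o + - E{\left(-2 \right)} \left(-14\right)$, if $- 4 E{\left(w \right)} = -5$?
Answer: $\frac{19}{2} \approx 9.5$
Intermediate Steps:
$E{\left(w \right)} = \frac{5}{4}$ ($E{\left(w \right)} = \left(- \frac{1}{4}\right) \left(-5\right) = \frac{5}{4}$)
$o + - E{\left(-2 \right)} \left(-14\right) = -8 + \left(-1\right) \frac{5}{4} \left(-14\right) = -8 - - \frac{35}{2} = -8 + \frac{35}{2} = \frac{19}{2}$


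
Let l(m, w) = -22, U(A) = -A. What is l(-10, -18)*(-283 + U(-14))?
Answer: 5918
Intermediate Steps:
l(-10, -18)*(-283 + U(-14)) = -22*(-283 - 1*(-14)) = -22*(-283 + 14) = -22*(-269) = 5918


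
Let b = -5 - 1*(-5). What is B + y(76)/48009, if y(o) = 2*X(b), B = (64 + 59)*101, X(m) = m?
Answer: 12423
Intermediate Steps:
b = 0 (b = -5 + 5 = 0)
B = 12423 (B = 123*101 = 12423)
y(o) = 0 (y(o) = 2*0 = 0)
B + y(76)/48009 = 12423 + 0/48009 = 12423 + 0*(1/48009) = 12423 + 0 = 12423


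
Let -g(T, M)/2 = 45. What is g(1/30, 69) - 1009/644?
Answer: -58969/644 ≈ -91.567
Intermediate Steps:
g(T, M) = -90 (g(T, M) = -2*45 = -90)
g(1/30, 69) - 1009/644 = -90 - 1009/644 = -58969/644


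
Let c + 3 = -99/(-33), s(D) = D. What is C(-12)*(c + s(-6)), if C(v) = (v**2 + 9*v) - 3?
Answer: -198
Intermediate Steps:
c = 0 (c = -3 - 99/(-33) = -3 - 99*(-1/33) = -3 + 3 = 0)
C(v) = -3 + v**2 + 9*v
C(-12)*(c + s(-6)) = (-3 + (-12)**2 + 9*(-12))*(0 - 6) = (-3 + 144 - 108)*(-6) = 33*(-6) = -198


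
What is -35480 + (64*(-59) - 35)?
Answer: -39291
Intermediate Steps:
-35480 + (64*(-59) - 35) = -35480 + (-3776 - 35) = -35480 - 3811 = -39291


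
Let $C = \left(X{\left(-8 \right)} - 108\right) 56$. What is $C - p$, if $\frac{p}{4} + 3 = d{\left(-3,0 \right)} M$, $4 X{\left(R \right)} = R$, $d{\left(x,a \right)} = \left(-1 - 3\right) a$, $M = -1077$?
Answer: $-6148$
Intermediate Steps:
$d{\left(x,a \right)} = - 4 a$
$X{\left(R \right)} = \frac{R}{4}$
$C = -6160$ ($C = \left(\frac{1}{4} \left(-8\right) - 108\right) 56 = \left(-2 - 108\right) 56 = \left(-110\right) 56 = -6160$)
$p = -12$ ($p = -12 + 4 \left(-4\right) 0 \left(-1077\right) = -12 + 4 \cdot 0 \left(-1077\right) = -12 + 4 \cdot 0 = -12 + 0 = -12$)
$C - p = -6160 - -12 = -6160 + 12 = -6148$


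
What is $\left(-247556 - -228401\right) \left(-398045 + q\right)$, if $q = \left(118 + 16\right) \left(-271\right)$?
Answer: $8320146645$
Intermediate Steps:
$q = -36314$ ($q = 134 \left(-271\right) = -36314$)
$\left(-247556 - -228401\right) \left(-398045 + q\right) = \left(-247556 - -228401\right) \left(-398045 - 36314\right) = \left(-247556 + 228401\right) \left(-434359\right) = \left(-19155\right) \left(-434359\right) = 8320146645$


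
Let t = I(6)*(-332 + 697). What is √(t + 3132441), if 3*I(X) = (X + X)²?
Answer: √3149961 ≈ 1774.8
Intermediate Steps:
I(X) = 4*X²/3 (I(X) = (X + X)²/3 = (2*X)²/3 = (4*X²)/3 = 4*X²/3)
t = 17520 (t = ((4/3)*6²)*(-332 + 697) = ((4/3)*36)*365 = 48*365 = 17520)
√(t + 3132441) = √(17520 + 3132441) = √3149961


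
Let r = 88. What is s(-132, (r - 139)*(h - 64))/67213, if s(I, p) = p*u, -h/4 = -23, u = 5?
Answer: -7140/67213 ≈ -0.10623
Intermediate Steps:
h = 92 (h = -4*(-23) = 92)
s(I, p) = 5*p (s(I, p) = p*5 = 5*p)
s(-132, (r - 139)*(h - 64))/67213 = (5*((88 - 139)*(92 - 64)))/67213 = (5*(-51*28))*(1/67213) = (5*(-1428))*(1/67213) = -7140*1/67213 = -7140/67213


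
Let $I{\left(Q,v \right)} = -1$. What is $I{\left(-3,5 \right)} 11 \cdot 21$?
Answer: $-231$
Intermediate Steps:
$I{\left(-3,5 \right)} 11 \cdot 21 = \left(-1\right) 11 \cdot 21 = \left(-11\right) 21 = -231$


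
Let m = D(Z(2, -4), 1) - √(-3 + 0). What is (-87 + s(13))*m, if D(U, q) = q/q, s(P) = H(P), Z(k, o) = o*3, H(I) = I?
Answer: -74 + 74*I*√3 ≈ -74.0 + 128.17*I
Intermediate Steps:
Z(k, o) = 3*o
s(P) = P
D(U, q) = 1
m = 1 - I*√3 (m = 1 - √(-3 + 0) = 1 - √(-3) = 1 - I*√3 ≈ 1.0 - 1.732*I)
(-87 + s(13))*m = (-87 + 13)*(1 - I*√3) = -74*(1 - I*√3) = -74 + 74*I*√3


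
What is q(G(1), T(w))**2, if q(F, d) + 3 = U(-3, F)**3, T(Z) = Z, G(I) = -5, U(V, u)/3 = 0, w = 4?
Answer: 9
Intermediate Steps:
U(V, u) = 0 (U(V, u) = 3*0 = 0)
q(F, d) = -3 (q(F, d) = -3 + 0**3 = -3 + 0 = -3)
q(G(1), T(w))**2 = (-3)**2 = 9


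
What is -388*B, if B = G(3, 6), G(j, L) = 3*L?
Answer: -6984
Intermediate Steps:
B = 18 (B = 3*6 = 18)
-388*B = -388*18 = -6984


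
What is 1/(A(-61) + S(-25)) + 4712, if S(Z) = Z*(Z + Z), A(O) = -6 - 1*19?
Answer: 5772201/1225 ≈ 4712.0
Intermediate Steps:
A(O) = -25 (A(O) = -6 - 19 = -25)
S(Z) = 2*Z² (S(Z) = Z*(2*Z) = 2*Z²)
1/(A(-61) + S(-25)) + 4712 = 1/(-25 + 2*(-25)²) + 4712 = 1/(-25 + 2*625) + 4712 = 1/(-25 + 1250) + 4712 = 1/1225 + 4712 = 5772201/1225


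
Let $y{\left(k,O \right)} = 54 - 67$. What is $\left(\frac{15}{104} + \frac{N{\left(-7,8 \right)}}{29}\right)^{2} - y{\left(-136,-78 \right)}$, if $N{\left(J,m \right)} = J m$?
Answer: $\frac{147292649}{9096256} \approx 16.193$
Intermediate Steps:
$y{\left(k,O \right)} = -13$
$\left(\frac{15}{104} + \frac{N{\left(-7,8 \right)}}{29}\right)^{2} - y{\left(-136,-78 \right)} = \left(\frac{15}{104} + \frac{\left(-7\right) 8}{29}\right)^{2} - -13 = \left(15 \cdot \frac{1}{104} - \frac{56}{29}\right)^{2} + 13 = \left(\frac{15}{104} - \frac{56}{29}\right)^{2} + 13 = \left(- \frac{5389}{3016}\right)^{2} + 13 = \frac{29041321}{9096256} + 13 = \frac{147292649}{9096256}$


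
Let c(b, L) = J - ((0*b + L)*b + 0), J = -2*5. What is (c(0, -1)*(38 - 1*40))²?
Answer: 400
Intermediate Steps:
J = -10
c(b, L) = -10 - L*b (c(b, L) = -10 - ((0*b + L)*b + 0) = -10 - ((0 + L)*b + 0) = -10 - (L*b + 0) = -10 - L*b)
(c(0, -1)*(38 - 1*40))² = ((-10 - 1*(-1)*0)*(38 - 1*40))² = ((-10 + 0)*(38 - 40))² = (-10*(-2))² = 20² = 400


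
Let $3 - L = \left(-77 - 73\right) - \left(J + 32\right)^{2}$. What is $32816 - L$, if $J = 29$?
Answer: $28942$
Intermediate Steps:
$L = 3874$ ($L = 3 - \left(\left(-77 - 73\right) - \left(29 + 32\right)^{2}\right) = 3 - \left(\left(-77 - 73\right) - 61^{2}\right) = 3 - \left(-150 - 3721\right) = 3 - -3871 = 3 + 3871 = 3874$)
$32816 - L = 32816 - 3874 = 28942$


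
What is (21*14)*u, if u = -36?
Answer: -10584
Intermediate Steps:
(21*14)*u = (21*14)*(-36) = 294*(-36) = -10584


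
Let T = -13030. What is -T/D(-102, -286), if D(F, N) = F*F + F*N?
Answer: 6515/19788 ≈ 0.32924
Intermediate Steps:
D(F, N) = F**2 + F*N
-T/D(-102, -286) = -(-13030)/((-102*(-102 - 286))) = -(-13030)/((-102*(-388))) = -(-13030)/39576 = -1*(-6515/19788) = 6515/19788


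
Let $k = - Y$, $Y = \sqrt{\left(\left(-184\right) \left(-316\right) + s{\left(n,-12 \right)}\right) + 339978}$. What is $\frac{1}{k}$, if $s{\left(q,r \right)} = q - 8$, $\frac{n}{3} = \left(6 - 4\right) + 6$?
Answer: $- \frac{\sqrt{398138}}{398138} \approx -0.0015848$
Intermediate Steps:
$n = 24$ ($n = 3 \left(\left(6 - 4\right) + 6\right) = 3 \left(2 + 6\right) = 3 \cdot 8 = 24$)
$s{\left(q,r \right)} = -8 + q$
$Y = \sqrt{398138}$ ($Y = \sqrt{\left(\left(-184\right) \left(-316\right) + \left(-8 + 24\right)\right) + 339978} = \sqrt{\left(58144 + 16\right) + 339978} = \sqrt{58160 + 339978} = \sqrt{398138} \approx 630.98$)
$k = - \sqrt{398138} \approx -630.98$
$\frac{1}{k} = \frac{1}{\left(-1\right) \sqrt{398138}} = - \frac{\sqrt{398138}}{398138}$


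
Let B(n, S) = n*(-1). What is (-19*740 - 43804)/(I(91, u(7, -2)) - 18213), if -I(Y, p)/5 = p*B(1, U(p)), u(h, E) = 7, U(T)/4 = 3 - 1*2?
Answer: 28932/9089 ≈ 3.1832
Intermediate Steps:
U(T) = 4 (U(T) = 4*(3 - 1*2) = 4*(3 - 2) = 4*1 = 4)
B(n, S) = -n
I(Y, p) = 5*p (I(Y, p) = -5*p*(-1*1) = -5*p*(-1) = -(-5)*p = 5*p)
(-19*740 - 43804)/(I(91, u(7, -2)) - 18213) = (-19*740 - 43804)/(5*7 - 18213) = (-14060 - 43804)/(35 - 18213) = -57864/(-18178) = -57864*(-1/18178) = 28932/9089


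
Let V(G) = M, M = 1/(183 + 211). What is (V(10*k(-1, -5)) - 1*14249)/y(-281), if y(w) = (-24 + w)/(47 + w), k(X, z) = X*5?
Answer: -131370057/12017 ≈ -10932.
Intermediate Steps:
k(X, z) = 5*X
M = 1/394 ≈ 0.0025381
V(G) = 1/394
y(w) = (-24 + w)/(47 + w)
(V(10*k(-1, -5)) - 1*14249)/y(-281) = (1/394 - 1*14249)/(((-24 - 281)/(47 - 281))) = (1/394 - 14249)/((-305/(-234))) = -5614105/(394*((-1/234*(-305)))) = -5614105/(394*305/234) = -5614105/394*234/305 = -131370057/12017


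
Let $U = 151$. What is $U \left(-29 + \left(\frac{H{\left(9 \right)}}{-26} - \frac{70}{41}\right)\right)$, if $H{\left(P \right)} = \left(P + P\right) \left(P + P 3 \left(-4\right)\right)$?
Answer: $\frac{3044764}{533} \approx 5712.5$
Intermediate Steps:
$H{\left(P \right)} = - 22 P^{2}$ ($H{\left(P \right)} = 2 P \left(P + 3 P \left(-4\right)\right) = 2 P \left(P - 12 P\right) = 2 P \left(- 11 P\right) = - 22 P^{2}$)
$U \left(-29 + \left(\frac{H{\left(9 \right)}}{-26} - \frac{70}{41}\right)\right) = 151 \left(-29 - \left(\frac{70}{41} - \frac{\left(-22\right) 9^{2}}{-26}\right)\right) = 151 \left(-29 - \left(\frac{70}{41} - \left(-22\right) 81 \left(- \frac{1}{26}\right)\right)\right) = 151 \left(-29 - - \frac{35621}{533}\right) = 151 \left(-29 + \left(\frac{891}{13} - \frac{70}{41}\right)\right) = 151 \left(-29 + \frac{35621}{533}\right) = 151 \cdot \frac{20164}{533} = \frac{3044764}{533}$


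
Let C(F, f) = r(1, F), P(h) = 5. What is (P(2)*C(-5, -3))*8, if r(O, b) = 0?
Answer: 0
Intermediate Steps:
C(F, f) = 0
(P(2)*C(-5, -3))*8 = (5*0)*8 = 0*8 = 0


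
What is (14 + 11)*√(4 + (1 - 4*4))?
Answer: 25*I*√11 ≈ 82.916*I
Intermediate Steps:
(14 + 11)*√(4 + (1 - 4*4)) = 25*√(4 + (1 - 16)) = 25*√(4 - 15) = 25*√(-11) = 25*(I*√11) = 25*I*√11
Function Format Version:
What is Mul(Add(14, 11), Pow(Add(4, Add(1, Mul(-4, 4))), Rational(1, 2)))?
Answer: Mul(25, I, Pow(11, Rational(1, 2))) ≈ Mul(82.916, I)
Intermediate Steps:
Mul(Add(14, 11), Pow(Add(4, Add(1, Mul(-4, 4))), Rational(1, 2))) = Mul(25, Pow(Add(4, Add(1, -16)), Rational(1, 2))) = Mul(25, Pow(Add(4, -15), Rational(1, 2))) = Mul(25, Pow(-11, Rational(1, 2))) = Mul(25, Mul(I, Pow(11, Rational(1, 2)))) = Mul(25, I, Pow(11, Rational(1, 2)))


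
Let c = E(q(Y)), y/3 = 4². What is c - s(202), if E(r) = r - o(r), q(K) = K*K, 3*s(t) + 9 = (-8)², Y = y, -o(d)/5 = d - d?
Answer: 6857/3 ≈ 2285.7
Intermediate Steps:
y = 48 (y = 3*4² = 3*16 = 48)
o(d) = 0 (o(d) = -5*(d - d) = -5*0 = 0)
Y = 48
s(t) = 55/3 (s(t) = -3 + (⅓)*(-8)² = -3 + (⅓)*64 = -3 + 64/3 = 55/3)
q(K) = K²
E(r) = r (E(r) = r - 1*0 = r + 0 = r)
c = 2304 (c = 48² = 2304)
c - s(202) = 2304 - 1*55/3 = 2304 - 55/3 = 6857/3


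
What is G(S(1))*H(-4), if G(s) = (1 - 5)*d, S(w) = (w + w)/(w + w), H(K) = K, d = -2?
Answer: -32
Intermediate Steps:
S(w) = 1 (S(w) = (2*w)/((2*w)) = (2*w)*(1/(2*w)) = 1)
G(s) = 8 (G(s) = (1 - 5)*(-2) = -4*(-2) = 8)
G(S(1))*H(-4) = 8*(-4) = -32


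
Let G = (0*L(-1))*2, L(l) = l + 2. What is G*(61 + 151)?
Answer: 0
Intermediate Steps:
L(l) = 2 + l
G = 0 (G = (0*(2 - 1))*2 = (0*1)*2 = 0*2 = 0)
G*(61 + 151) = 0*(61 + 151) = 0*212 = 0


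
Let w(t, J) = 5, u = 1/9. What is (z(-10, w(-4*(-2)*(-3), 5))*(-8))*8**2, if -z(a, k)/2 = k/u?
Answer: 46080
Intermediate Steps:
u = 1/9 ≈ 0.11111
z(a, k) = -18*k (z(a, k) = -2*k/1/9 = -2*k*9 = -18*k)
(z(-10, w(-4*(-2)*(-3), 5))*(-8))*8**2 = (-18*5*(-8))*8**2 = -90*(-8)*64 = 720*64 = 46080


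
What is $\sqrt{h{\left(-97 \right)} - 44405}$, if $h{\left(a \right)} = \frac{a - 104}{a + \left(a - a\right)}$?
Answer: $\frac{2 i \sqrt{104446787}}{97} \approx 210.72 i$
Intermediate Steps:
$h{\left(a \right)} = \frac{-104 + a}{a}$ ($h{\left(a \right)} = \frac{-104 + a}{a + 0} = \frac{-104 + a}{a}$)
$\sqrt{h{\left(-97 \right)} - 44405} = \sqrt{\frac{-104 - 97}{-97} - 44405} = \sqrt{\left(- \frac{1}{97}\right) \left(-201\right) - 44405} = \sqrt{\frac{201}{97} - 44405} = \sqrt{- \frac{4307084}{97}} = \frac{2 i \sqrt{104446787}}{97}$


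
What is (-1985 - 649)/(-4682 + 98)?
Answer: 439/764 ≈ 0.57461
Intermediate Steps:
(-1985 - 649)/(-4682 + 98) = -2634/(-4584) = -2634*(-1/4584) = 439/764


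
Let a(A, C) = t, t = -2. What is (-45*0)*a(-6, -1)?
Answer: 0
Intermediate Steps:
a(A, C) = -2
(-45*0)*a(-6, -1) = -45*0*(-2) = 0*(-2) = 0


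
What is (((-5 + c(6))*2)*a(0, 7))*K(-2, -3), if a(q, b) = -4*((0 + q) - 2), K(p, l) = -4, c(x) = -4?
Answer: 576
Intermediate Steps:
a(q, b) = 8 - 4*q (a(q, b) = -4*(q - 2) = -4*(-2 + q) = 8 - 4*q)
(((-5 + c(6))*2)*a(0, 7))*K(-2, -3) = (((-5 - 4)*2)*(8 - 4*0))*(-4) = ((-9*2)*(8 + 0))*(-4) = -18*8*(-4) = -144*(-4) = 576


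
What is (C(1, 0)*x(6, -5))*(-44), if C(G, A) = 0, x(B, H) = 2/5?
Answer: 0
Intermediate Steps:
x(B, H) = ⅖ (x(B, H) = 2*(⅕) = ⅖)
(C(1, 0)*x(6, -5))*(-44) = (0*(⅖))*(-44) = 0*(-44) = 0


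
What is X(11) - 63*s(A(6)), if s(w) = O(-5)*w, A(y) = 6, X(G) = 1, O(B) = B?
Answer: 1891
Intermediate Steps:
s(w) = -5*w
X(11) - 63*s(A(6)) = 1 - (-315)*6 = 1 - 63*(-30) = 1 + 1890 = 1891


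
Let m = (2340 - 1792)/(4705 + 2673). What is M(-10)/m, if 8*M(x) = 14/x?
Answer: -25823/10960 ≈ -2.3561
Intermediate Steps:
m = 274/3689 (m = 548/7378 = 548*(1/7378) = 274/3689 ≈ 0.074275)
M(x) = 7/(4*x) (M(x) = (14/x)/8 = 7/(4*x))
M(-10)/m = ((7/4)/(-10))/(274/3689) = ((7/4)*(-1/10))*(3689/274) = -7/40*3689/274 = -25823/10960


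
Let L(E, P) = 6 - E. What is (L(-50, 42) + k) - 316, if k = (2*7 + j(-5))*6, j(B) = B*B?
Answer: -26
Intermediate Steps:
j(B) = B²
k = 234 (k = (2*7 + (-5)²)*6 = (14 + 25)*6 = 39*6 = 234)
(L(-50, 42) + k) - 316 = ((6 - 1*(-50)) + 234) - 316 = ((6 + 50) + 234) - 316 = (56 + 234) - 316 = 290 - 316 = -26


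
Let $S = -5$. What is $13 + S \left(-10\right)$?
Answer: $63$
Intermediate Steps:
$13 + S \left(-10\right) = 13 - -50 = 13 + 50 = 63$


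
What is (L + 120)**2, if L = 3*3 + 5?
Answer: 17956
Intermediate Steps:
L = 14 (L = 9 + 5 = 14)
(L + 120)**2 = (14 + 120)**2 = 134**2 = 17956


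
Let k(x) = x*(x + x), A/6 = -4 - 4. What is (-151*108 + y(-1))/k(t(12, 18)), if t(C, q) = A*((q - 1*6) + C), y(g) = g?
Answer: -16309/2654208 ≈ -0.0061446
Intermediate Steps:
A = -48 (A = 6*(-4 - 4) = 6*(-8) = -48)
t(C, q) = 288 - 48*C - 48*q (t(C, q) = -48*((q - 1*6) + C) = -48*((q - 6) + C) = -48*((-6 + q) + C) = -48*(-6 + C + q) = 288 - 48*C - 48*q)
k(x) = 2*x**2 (k(x) = x*(2*x) = 2*x**2)
(-151*108 + y(-1))/k(t(12, 18)) = (-151*108 - 1)/((2*(288 - 48*12 - 48*18)**2)) = (-16308 - 1)/((2*(288 - 576 - 864)**2)) = -16309/(2*(-1152)**2) = -16309/(2*1327104) = -16309/2654208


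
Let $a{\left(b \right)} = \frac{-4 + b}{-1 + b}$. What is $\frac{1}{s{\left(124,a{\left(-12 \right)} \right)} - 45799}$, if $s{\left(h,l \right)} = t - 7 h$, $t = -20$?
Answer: $- \frac{1}{46687} \approx -2.1419 \cdot 10^{-5}$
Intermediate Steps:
$a{\left(b \right)} = \frac{-4 + b}{-1 + b}$
$s{\left(h,l \right)} = -20 - 7 h$
$\frac{1}{s{\left(124,a{\left(-12 \right)} \right)} - 45799} = \frac{1}{\left(-20 - 868\right) - 45799} = \frac{1}{-888 - 45799} = \frac{1}{-46687} = - \frac{1}{46687}$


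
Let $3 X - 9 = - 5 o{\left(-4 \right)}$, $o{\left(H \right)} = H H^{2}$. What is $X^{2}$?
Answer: $\frac{108241}{9} \approx 12027.0$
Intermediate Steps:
$o{\left(H \right)} = H^{3}$
$X = \frac{329}{3}$ ($X = 3 + \frac{\left(-5\right) \left(-4\right)^{3}}{3} = 3 + \frac{\left(-5\right) \left(-64\right)}{3} = 3 + \frac{1}{3} \cdot 320 = 3 + \frac{320}{3} = \frac{329}{3} \approx 109.67$)
$X^{2} = \left(\frac{329}{3}\right)^{2} = \frac{108241}{9}$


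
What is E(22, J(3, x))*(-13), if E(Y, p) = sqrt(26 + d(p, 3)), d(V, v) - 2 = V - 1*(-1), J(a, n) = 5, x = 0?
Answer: -13*sqrt(34) ≈ -75.802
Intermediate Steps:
d(V, v) = 3 + V (d(V, v) = 2 + (V - 1*(-1)) = 2 + (V + 1) = 2 + (1 + V) = 3 + V)
E(Y, p) = sqrt(29 + p) (E(Y, p) = sqrt(26 + (3 + p)) = sqrt(29 + p))
E(22, J(3, x))*(-13) = sqrt(29 + 5)*(-13) = sqrt(34)*(-13) = -13*sqrt(34)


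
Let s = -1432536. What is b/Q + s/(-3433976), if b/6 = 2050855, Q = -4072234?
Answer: -325195529388/124856730557 ≈ -2.6045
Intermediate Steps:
b = 12305130 (b = 6*2050855 = 12305130)
b/Q + s/(-3433976) = 12305130/(-4072234) - 1432536/(-3433976) = 12305130*(-1/4072234) - 1432536*(-1/3433976) = -6152565/2036117 + 25581/61321 = -325195529388/124856730557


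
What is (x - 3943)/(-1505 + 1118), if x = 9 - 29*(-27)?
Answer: 3151/387 ≈ 8.1421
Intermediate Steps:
x = 792 (x = 9 + 783 = 792)
(x - 3943)/(-1505 + 1118) = (792 - 3943)/(-1505 + 1118) = -3151/(-387) = -3151*(-1/387) = 3151/387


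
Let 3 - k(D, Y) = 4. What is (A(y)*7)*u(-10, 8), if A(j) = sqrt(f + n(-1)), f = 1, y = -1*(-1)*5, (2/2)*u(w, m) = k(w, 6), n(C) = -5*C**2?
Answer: -14*I ≈ -14.0*I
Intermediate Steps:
k(D, Y) = -1 (k(D, Y) = 3 - 1*4 = 3 - 4 = -1)
u(w, m) = -1
y = 5 (y = 1*5 = 5)
A(j) = 2*I (A(j) = sqrt(1 - 5*(-1)**2) = sqrt(1 - 5*1) = sqrt(1 - 5) = sqrt(-4) = 2*I)
(A(y)*7)*u(-10, 8) = ((2*I)*7)*(-1) = (14*I)*(-1) = -14*I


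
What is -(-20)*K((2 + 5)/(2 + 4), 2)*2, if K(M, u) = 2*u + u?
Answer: 240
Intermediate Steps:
K(M, u) = 3*u
-(-20)*K((2 + 5)/(2 + 4), 2)*2 = -(-20)*3*2*2 = -(-20)*6*2 = -4*(-30)*2 = 120*2 = 240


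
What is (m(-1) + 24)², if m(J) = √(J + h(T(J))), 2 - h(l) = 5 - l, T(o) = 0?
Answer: 572 + 96*I ≈ 572.0 + 96.0*I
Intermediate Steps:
h(l) = -3 + l (h(l) = 2 - (5 - l) = 2 + (-5 + l) = -3 + l)
m(J) = √(-3 + J) (m(J) = √(J + (-3 + 0)) = √(J - 3) = √(-3 + J))
(m(-1) + 24)² = (√(-3 - 1) + 24)² = (√(-4) + 24)² = (2*I + 24)² = (24 + 2*I)²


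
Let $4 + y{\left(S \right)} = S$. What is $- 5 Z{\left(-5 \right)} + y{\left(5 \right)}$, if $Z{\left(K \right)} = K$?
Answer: $26$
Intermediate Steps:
$y{\left(S \right)} = -4 + S$
$- 5 Z{\left(-5 \right)} + y{\left(5 \right)} = \left(-5\right) \left(-5\right) + \left(-4 + 5\right) = 25 + 1 = 26$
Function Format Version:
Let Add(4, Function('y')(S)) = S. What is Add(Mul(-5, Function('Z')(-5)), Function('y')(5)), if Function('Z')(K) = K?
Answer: 26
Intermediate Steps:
Function('y')(S) = Add(-4, S)
Add(Mul(-5, Function('Z')(-5)), Function('y')(5)) = Add(Mul(-5, -5), Add(-4, 5)) = Add(25, 1) = 26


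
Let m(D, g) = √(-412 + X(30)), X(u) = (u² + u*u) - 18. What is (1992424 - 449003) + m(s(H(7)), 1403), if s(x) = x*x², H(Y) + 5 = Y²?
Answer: 1543421 + √1370 ≈ 1.5435e+6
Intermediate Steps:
X(u) = -18 + 2*u² (X(u) = (u² + u²) - 18 = 2*u² - 18 = -18 + 2*u²)
H(Y) = -5 + Y²
s(x) = x³
m(D, g) = √1370 (m(D, g) = √(-412 + (-18 + 2*30²)) = √(-412 + (-18 + 2*900)) = √(-412 + (-18 + 1800)) = √(-412 + 1782) = √1370)
(1992424 - 449003) + m(s(H(7)), 1403) = (1992424 - 449003) + √1370 = 1543421 + √1370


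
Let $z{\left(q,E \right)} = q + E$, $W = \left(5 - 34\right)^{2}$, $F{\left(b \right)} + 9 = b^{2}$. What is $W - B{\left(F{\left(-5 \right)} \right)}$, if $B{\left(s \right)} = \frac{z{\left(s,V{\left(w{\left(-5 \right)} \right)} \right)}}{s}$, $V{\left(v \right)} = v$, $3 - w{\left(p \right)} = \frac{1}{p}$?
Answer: $\frac{4199}{5} \approx 839.8$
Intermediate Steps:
$w{\left(p \right)} = 3 - \frac{1}{p}$
$F{\left(b \right)} = -9 + b^{2}$
$W = 841$ ($W = \left(-29\right)^{2} = 841$)
$z{\left(q,E \right)} = E + q$
$B{\left(s \right)} = \frac{\frac{16}{5} + s}{s}$ ($B{\left(s \right)} = \frac{\left(3 - \frac{1}{-5}\right) + s}{s} = \frac{\left(3 - - \frac{1}{5}\right) + s}{s} = \frac{\left(3 + \frac{1}{5}\right) + s}{s} = \frac{\frac{16}{5} + s}{s}$)
$W - B{\left(F{\left(-5 \right)} \right)} = 841 - \frac{\frac{16}{5} - \left(9 - \left(-5\right)^{2}\right)}{-9 + \left(-5\right)^{2}} = 841 - \frac{\frac{16}{5} + \left(-9 + 25\right)}{-9 + 25} = 841 - \frac{\frac{16}{5} + 16}{16} = 841 - \frac{1}{16} \cdot \frac{96}{5} = 841 - \frac{6}{5} = \frac{4199}{5}$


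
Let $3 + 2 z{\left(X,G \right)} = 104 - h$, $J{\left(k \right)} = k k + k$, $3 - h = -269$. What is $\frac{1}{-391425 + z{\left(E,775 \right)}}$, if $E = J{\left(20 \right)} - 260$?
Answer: $- \frac{2}{783021} \approx -2.5542 \cdot 10^{-6}$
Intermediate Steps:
$h = 272$ ($h = 3 - -269 = 3 + 269 = 272$)
$J{\left(k \right)} = k + k^{2}$ ($J{\left(k \right)} = k^{2} + k = k + k^{2}$)
$E = 160$ ($E = 20 \left(1 + 20\right) - 260 = 20 \cdot 21 - 260 = 420 - 260 = 160$)
$z{\left(X,G \right)} = - \frac{171}{2}$ ($z{\left(X,G \right)} = - \frac{3}{2} + \frac{104 - 272}{2} = - \frac{3}{2} + \frac{1}{2} \left(-168\right) = - \frac{3}{2} - 84 = - \frac{171}{2}$)
$\frac{1}{-391425 + z{\left(E,775 \right)}} = \frac{1}{-391425 - \frac{171}{2}} = \frac{1}{- \frac{783021}{2}} = - \frac{2}{783021}$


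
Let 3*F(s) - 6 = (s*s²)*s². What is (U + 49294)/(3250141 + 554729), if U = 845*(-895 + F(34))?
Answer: 38390817407/11414610 ≈ 3363.3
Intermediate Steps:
F(s) = 2 + s⁵/3 (F(s) = 2 + ((s*s²)*s²)/3 = 2 + (s³*s²)/3 = 2 + s⁵/3)
U = 38390669525/3 (U = 845*(-895 + (2 + (⅓)*34⁵)) = 845*(-895 + (2 + (⅓)*45435424)) = 845*(-895 + (2 + 45435424/3)) = 845*(-895 + 45435430/3) = 845*(45432745/3) = 38390669525/3 ≈ 1.2797e+10)
(U + 49294)/(3250141 + 554729) = (38390669525/3 + 49294)/(3250141 + 554729) = (38390817407/3)/3804870 = (38390817407/3)*(1/3804870) = 38390817407/11414610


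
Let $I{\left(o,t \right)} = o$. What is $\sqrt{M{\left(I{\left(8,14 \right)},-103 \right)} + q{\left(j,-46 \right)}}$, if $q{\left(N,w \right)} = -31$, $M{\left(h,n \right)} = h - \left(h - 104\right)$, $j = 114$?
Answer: $\sqrt{73} \approx 8.544$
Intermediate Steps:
$M{\left(h,n \right)} = 104$ ($M{\left(h,n \right)} = h - \left(-104 + h\right) = 104$)
$\sqrt{M{\left(I{\left(8,14 \right)},-103 \right)} + q{\left(j,-46 \right)}} = \sqrt{104 - 31} = \sqrt{73}$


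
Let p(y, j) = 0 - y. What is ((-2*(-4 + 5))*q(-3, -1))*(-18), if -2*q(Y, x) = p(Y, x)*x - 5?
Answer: 144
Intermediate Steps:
p(y, j) = -y
q(Y, x) = 5/2 + Y*x/2 (q(Y, x) = -((-Y)*x - 5)/2 = -(-Y*x - 5)/2 = -(-5 - Y*x)/2 = 5/2 + Y*x/2)
((-2*(-4 + 5))*q(-3, -1))*(-18) = ((-2*(-4 + 5))*(5/2 + (½)*(-3)*(-1)))*(-18) = ((-2*1)*(5/2 + 3/2))*(-18) = -2*4*(-18) = -8*(-18) = 144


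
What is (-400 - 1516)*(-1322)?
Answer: 2532952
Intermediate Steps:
(-400 - 1516)*(-1322) = -1916*(-1322) = 2532952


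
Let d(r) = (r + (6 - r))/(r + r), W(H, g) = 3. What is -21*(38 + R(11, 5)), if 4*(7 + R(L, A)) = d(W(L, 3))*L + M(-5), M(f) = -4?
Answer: -2751/4 ≈ -687.75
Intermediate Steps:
d(r) = 3/r (d(r) = 6/((2*r)) = 6*(1/(2*r)) = 3/r)
R(L, A) = -8 + L/4 (R(L, A) = -7 + ((3/3)*L - 4)/4 = -7 + ((3*(⅓))*L - 4)/4 = -7 + (1*L - 4)/4 = -7 + (L - 4)/4 = -7 + (-4 + L)/4 = -7 + (-1 + L/4) = -8 + L/4)
-21*(38 + R(11, 5)) = -21*(38 + (-8 + (¼)*11)) = -21*(38 + (-8 + 11/4)) = -21*(38 - 21/4) = -21*131/4 = -2751/4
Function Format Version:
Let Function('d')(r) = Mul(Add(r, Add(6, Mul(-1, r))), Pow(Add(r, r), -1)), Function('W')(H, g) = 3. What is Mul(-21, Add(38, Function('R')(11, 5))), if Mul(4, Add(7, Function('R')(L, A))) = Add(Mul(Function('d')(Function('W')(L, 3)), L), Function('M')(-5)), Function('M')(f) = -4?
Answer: Rational(-2751, 4) ≈ -687.75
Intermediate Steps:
Function('d')(r) = Mul(3, Pow(r, -1)) (Function('d')(r) = Mul(6, Pow(Mul(2, r), -1)) = Mul(6, Mul(Rational(1, 2), Pow(r, -1))) = Mul(3, Pow(r, -1)))
Function('R')(L, A) = Add(-8, Mul(Rational(1, 4), L)) (Function('R')(L, A) = Add(-7, Mul(Rational(1, 4), Add(Mul(Mul(3, Pow(3, -1)), L), -4))) = Add(-7, Mul(Rational(1, 4), Add(Mul(Mul(3, Rational(1, 3)), L), -4))) = Add(-7, Mul(Rational(1, 4), Add(Mul(1, L), -4))) = Add(-7, Mul(Rational(1, 4), Add(L, -4))) = Add(-7, Mul(Rational(1, 4), Add(-4, L))) = Add(-7, Add(-1, Mul(Rational(1, 4), L))) = Add(-8, Mul(Rational(1, 4), L)))
Mul(-21, Add(38, Function('R')(11, 5))) = Mul(-21, Add(38, Add(-8, Mul(Rational(1, 4), 11)))) = Mul(-21, Add(38, Add(-8, Rational(11, 4)))) = Mul(-21, Add(38, Rational(-21, 4))) = Mul(-21, Rational(131, 4)) = Rational(-2751, 4)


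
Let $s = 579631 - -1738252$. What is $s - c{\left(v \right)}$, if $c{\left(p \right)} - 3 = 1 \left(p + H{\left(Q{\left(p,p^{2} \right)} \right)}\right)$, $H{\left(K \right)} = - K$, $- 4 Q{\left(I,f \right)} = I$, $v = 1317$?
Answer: $\frac{9264935}{4} \approx 2.3162 \cdot 10^{6}$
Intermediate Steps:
$Q{\left(I,f \right)} = - \frac{I}{4}$
$s = 2317883$ ($s = 579631 + 1738252 = 2317883$)
$c{\left(p \right)} = 3 + \frac{5 p}{4}$ ($c{\left(p \right)} = 3 + 1 \left(p - - \frac{p}{4}\right) = 3 + 1 \left(p + \frac{p}{4}\right) = 3 + 1 \frac{5 p}{4} = 3 + \frac{5 p}{4}$)
$s - c{\left(v \right)} = 2317883 - \left(3 + \frac{5}{4} \cdot 1317\right) = 2317883 - \left(3 + \frac{6585}{4}\right) = 2317883 - \frac{6597}{4} = \frac{9264935}{4}$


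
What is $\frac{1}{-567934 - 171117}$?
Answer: $- \frac{1}{739051} \approx -1.3531 \cdot 10^{-6}$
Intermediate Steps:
$\frac{1}{-567934 - 171117} = \frac{1}{-739051} = - \frac{1}{739051}$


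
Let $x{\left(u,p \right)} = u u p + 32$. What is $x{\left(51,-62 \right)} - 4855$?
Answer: $-166085$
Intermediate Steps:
$x{\left(u,p \right)} = 32 + p u^{2}$ ($x{\left(u,p \right)} = u^{2} p + 32 = p u^{2} + 32 = 32 + p u^{2}$)
$x{\left(51,-62 \right)} - 4855 = \left(32 - 62 \cdot 51^{2}\right) - 4855 = \left(32 - 161262\right) - 4855 = -161230 - 4855 = -166085$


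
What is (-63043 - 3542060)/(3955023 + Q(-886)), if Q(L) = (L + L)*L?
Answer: -3605103/5525015 ≈ -0.65251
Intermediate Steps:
Q(L) = 2*L**2 (Q(L) = (2*L)*L = 2*L**2)
(-63043 - 3542060)/(3955023 + Q(-886)) = (-63043 - 3542060)/(3955023 + 2*(-886)**2) = -3605103/(3955023 + 2*784996) = -3605103/(3955023 + 1569992) = -3605103/5525015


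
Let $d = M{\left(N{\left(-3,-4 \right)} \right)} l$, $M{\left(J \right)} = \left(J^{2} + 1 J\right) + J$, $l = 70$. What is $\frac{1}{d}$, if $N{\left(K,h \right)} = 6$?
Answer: $\frac{1}{3360} \approx 0.00029762$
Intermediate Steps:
$M{\left(J \right)} = J^{2} + 2 J$ ($M{\left(J \right)} = \left(J^{2} + J\right) + J = \left(J + J^{2}\right) + J = J^{2} + 2 J$)
$d = 3360$ ($d = 6 \left(2 + 6\right) 70 = 6 \cdot 8 \cdot 70 = 48 \cdot 70 = 3360$)
$\frac{1}{d} = \frac{1}{3360}$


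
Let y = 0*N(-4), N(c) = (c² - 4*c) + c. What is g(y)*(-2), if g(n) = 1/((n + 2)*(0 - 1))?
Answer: 1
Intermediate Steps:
N(c) = c² - 3*c
y = 0 (y = 0*(-4*(-3 - 4)) = 0*(-4*(-7)) = 0*28 = 0)
g(n) = 1/(-2 - n) (g(n) = 1/((2 + n)*(-1)) = 1/(-2 - n))
g(y)*(-2) = -1/(2 + 0)*(-2) = -1/2*(-2) = -1*½*(-2) = -½*(-2) = 1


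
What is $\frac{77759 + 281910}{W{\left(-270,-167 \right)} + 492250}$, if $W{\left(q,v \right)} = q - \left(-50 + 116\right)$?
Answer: $\frac{359669}{491914} \approx 0.73116$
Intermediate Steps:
$W{\left(q,v \right)} = -66 + q$ ($W{\left(q,v \right)} = q - 66 = -66 + q$)
$\frac{77759 + 281910}{W{\left(-270,-167 \right)} + 492250} = \frac{77759 + 281910}{\left(-66 - 270\right) + 492250} = \frac{359669}{-336 + 492250} = \frac{359669}{491914}$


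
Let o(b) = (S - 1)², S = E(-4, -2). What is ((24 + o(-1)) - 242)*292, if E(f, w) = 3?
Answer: -62488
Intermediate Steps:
S = 3
o(b) = 4 (o(b) = (3 - 1)² = 2² = 4)
((24 + o(-1)) - 242)*292 = ((24 + 4) - 242)*292 = (28 - 242)*292 = -214*292 = -62488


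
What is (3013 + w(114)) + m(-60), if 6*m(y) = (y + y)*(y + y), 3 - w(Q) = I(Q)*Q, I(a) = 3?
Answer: 5074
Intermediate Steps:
w(Q) = 3 - 3*Q
m(y) = 2*y²/3 (m(y) = ((y + y)*(y + y))/6 = ((2*y)*(2*y))/6 = (4*y²)/6 = 2*y²/3)
(3013 + w(114)) + m(-60) = (3013 + (3 - 3*114)) + (⅔)*(-60)² = (3013 + (3 - 342)) + (⅔)*3600 = (3013 - 339) + 2400 = 2674 + 2400 = 5074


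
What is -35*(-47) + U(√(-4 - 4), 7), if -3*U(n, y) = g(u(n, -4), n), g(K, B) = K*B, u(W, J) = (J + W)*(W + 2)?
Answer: 4919/3 + 32*I*√2/3 ≈ 1639.7 + 15.085*I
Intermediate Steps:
u(W, J) = (2 + W)*(J + W) (u(W, J) = (J + W)*(2 + W) = (2 + W)*(J + W))
g(K, B) = B*K
U(n, y) = -n*(-8 + n² - 2*n)/3 (U(n, y) = -n*(n² + 2*(-4) + 2*n - 4*n)/3 = -n*(n² - 8 + 2*n - 4*n)/3 = -n*(-8 + n² - 2*n)/3)
-35*(-47) + U(√(-4 - 4), 7) = -35*(-47) + √(-4 - 4)*(8 - (√(-4 - 4))² + 2*√(-4 - 4))/3 = 1645 + √(-8)*(8 - (√(-8))² + 2*√(-8))/3 = 1645 + (2*I*√2)*(8 - (2*I*√2)² + 2*(2*I*√2))/3 = 1645 + (2*I*√2)*(8 - 1*(-8) + 4*I*√2)/3 = 1645 + (2*I*√2)*(8 + 8 + 4*I*√2)/3 = 1645 + (2*I*√2)*(16 + 4*I*√2)/3 = 1645 + 2*I*√2*(16 + 4*I*√2)/3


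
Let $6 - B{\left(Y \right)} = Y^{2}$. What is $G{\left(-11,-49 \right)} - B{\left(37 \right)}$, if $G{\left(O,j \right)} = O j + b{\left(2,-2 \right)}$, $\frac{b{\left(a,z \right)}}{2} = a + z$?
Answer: $1902$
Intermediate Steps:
$b{\left(a,z \right)} = 2 a + 2 z$ ($b{\left(a,z \right)} = 2 \left(a + z\right) = 2 a + 2 z$)
$B{\left(Y \right)} = 6 - Y^{2}$
$G{\left(O,j \right)} = O j$ ($G{\left(O,j \right)} = O j + \left(2 \cdot 2 + 2 \left(-2\right)\right) = O j + \left(4 - 4\right) = O j + 0 = O j$)
$G{\left(-11,-49 \right)} - B{\left(37 \right)} = \left(-11\right) \left(-49\right) - \left(6 - 37^{2}\right) = 539 - \left(6 - 1369\right) = 539 - -1363 = 539 + 1363 = 1902$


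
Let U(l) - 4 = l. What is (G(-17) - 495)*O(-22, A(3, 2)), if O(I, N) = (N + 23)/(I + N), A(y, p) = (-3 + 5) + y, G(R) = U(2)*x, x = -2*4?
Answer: 15204/17 ≈ 894.35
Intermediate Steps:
U(l) = 4 + l
x = -8
G(R) = -48 (G(R) = (4 + 2)*(-8) = 6*(-8) = -48)
A(y, p) = 2 + y
O(I, N) = (23 + N)/(I + N)
(G(-17) - 495)*O(-22, A(3, 2)) = (-48 - 495)*((23 + (2 + 3))/(-22 + (2 + 3))) = -543*(23 + 5)/(-22 + 5) = -543*28/(-17) = -(-543)*28/17 = -543*(-28/17) = 15204/17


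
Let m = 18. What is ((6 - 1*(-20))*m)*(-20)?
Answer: -9360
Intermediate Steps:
((6 - 1*(-20))*m)*(-20) = ((6 - 1*(-20))*18)*(-20) = ((6 + 20)*18)*(-20) = (26*18)*(-20) = 468*(-20) = -9360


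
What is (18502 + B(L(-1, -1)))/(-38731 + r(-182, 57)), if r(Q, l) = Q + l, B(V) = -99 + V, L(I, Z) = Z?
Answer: -3067/6476 ≈ -0.47359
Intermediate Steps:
(18502 + B(L(-1, -1)))/(-38731 + r(-182, 57)) = (18502 + (-99 - 1))/(-38731 + (-182 + 57)) = (18502 - 100)/(-38731 - 125) = 18402/(-38856) = 18402*(-1/38856) = -3067/6476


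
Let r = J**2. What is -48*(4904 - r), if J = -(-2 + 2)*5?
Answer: -235392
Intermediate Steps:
J = 0 (J = -0*5 = -1*0 = 0)
r = 0 (r = 0**2 = 0)
-48*(4904 - r) = -48*(4904 - 1*0) = -48*(4904 + 0) = -48*4904 = -235392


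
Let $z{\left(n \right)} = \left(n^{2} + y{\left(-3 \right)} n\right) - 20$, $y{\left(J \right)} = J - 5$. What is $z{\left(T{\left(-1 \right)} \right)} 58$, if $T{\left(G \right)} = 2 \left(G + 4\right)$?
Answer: $-1856$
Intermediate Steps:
$y{\left(J \right)} = -5 + J$ ($y{\left(J \right)} = J - 5 = -5 + J$)
$T{\left(G \right)} = 8 + 2 G$ ($T{\left(G \right)} = 2 \left(4 + G\right) = 8 + 2 G$)
$z{\left(n \right)} = -20 + n^{2} - 8 n$ ($z{\left(n \right)} = \left(n^{2} + \left(-5 - 3\right) n\right) - 20 = \left(n^{2} - 8 n\right) - 20 = -20 + n^{2} - 8 n$)
$z{\left(T{\left(-1 \right)} \right)} 58 = \left(-20 + \left(8 + 2 \left(-1\right)\right)^{2} - 8 \left(8 + 2 \left(-1\right)\right)\right) 58 = \left(-20 + \left(8 - 2\right)^{2} - 8 \left(8 - 2\right)\right) 58 = \left(-20 + 6^{2} - 48\right) 58 = \left(-20 + 36 - 48\right) 58 = \left(-32\right) 58 = -1856$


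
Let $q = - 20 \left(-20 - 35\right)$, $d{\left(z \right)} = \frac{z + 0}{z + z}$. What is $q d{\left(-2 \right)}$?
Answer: $550$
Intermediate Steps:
$d{\left(z \right)} = \frac{1}{2}$ ($d{\left(z \right)} = \frac{z}{2 z} = z \frac{1}{2 z} = \frac{1}{2}$)
$q = 1100$ ($q = \left(-20\right) \left(-55\right) = 1100$)
$q d{\left(-2 \right)} = 1100 \cdot \frac{1}{2} = 550$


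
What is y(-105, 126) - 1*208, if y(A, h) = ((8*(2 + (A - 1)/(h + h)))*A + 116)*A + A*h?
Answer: 113682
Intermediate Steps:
y(A, h) = A*h + A*(116 + A*(16 + 4*(-1 + A)/h)) (y(A, h) = ((8*(2 + (-1 + A)/((2*h))))*A + 116)*A + A*h = ((8*(2 + (-1 + A)*(1/(2*h))))*A + 116)*A + A*h = ((8*(2 + (-1 + A)/(2*h)))*A + 116)*A + A*h = ((16 + 4*(-1 + A)/h)*A + 116)*A + A*h = (A*(16 + 4*(-1 + A)/h) + 116)*A + A*h = (116 + A*(16 + 4*(-1 + A)/h))*A + A*h = A*(116 + A*(16 + 4*(-1 + A)/h)) + A*h = A*h + A*(116 + A*(16 + 4*(-1 + A)/h)))
y(-105, 126) - 1*208 = -105*(-4*(-105) + 4*(-105)**2 + 126*(116 + 126 + 16*(-105)))/126 - 1*208 = -105*1/126*(420 + 4*11025 + 126*(116 + 126 - 1680)) - 208 = -105*1/126*(420 + 44100 + 126*(-1438)) - 208 = -105*1/126*(420 + 44100 - 181188) - 208 = -105*1/126*(-136668) - 208 = 113890 - 208 = 113682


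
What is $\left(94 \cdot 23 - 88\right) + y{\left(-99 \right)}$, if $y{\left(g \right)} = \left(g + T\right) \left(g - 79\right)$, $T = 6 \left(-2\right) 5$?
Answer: $30376$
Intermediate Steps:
$T = -60$ ($T = \left(-12\right) 5 = -60$)
$y{\left(g \right)} = \left(-79 + g\right) \left(-60 + g\right)$ ($y{\left(g \right)} = \left(g - 60\right) \left(g - 79\right) = \left(-60 + g\right) \left(-79 + g\right) = \left(-79 + g\right) \left(-60 + g\right)$)
$\left(94 \cdot 23 - 88\right) + y{\left(-99 \right)} = \left(94 \cdot 23 - 88\right) + \left(4740 + \left(-99\right)^{2} - -13761\right) = \left(2162 - 88\right) + \left(4740 + 9801 + 13761\right) = 2074 + 28302 = 30376$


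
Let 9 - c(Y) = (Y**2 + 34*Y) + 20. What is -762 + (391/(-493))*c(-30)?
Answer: -24605/29 ≈ -848.45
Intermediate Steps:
c(Y) = -11 - Y**2 - 34*Y (c(Y) = 9 - ((Y**2 + 34*Y) + 20) = 9 - (20 + Y**2 + 34*Y) = 9 + (-20 - Y**2 - 34*Y) = -11 - Y**2 - 34*Y)
-762 + (391/(-493))*c(-30) = -762 + (391/(-493))*(-11 - 1*(-30)**2 - 34*(-30)) = -762 + (391*(-1/493))*(-11 - 1*900 + 1020) = -762 - 23*(-11 - 900 + 1020)/29 = -762 - 23/29*109 = -762 - 2507/29 = -24605/29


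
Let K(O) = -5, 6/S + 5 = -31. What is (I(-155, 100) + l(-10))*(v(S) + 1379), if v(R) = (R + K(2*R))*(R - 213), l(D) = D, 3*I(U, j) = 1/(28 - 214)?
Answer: -498344233/20088 ≈ -24808.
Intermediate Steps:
S = -⅙ (S = 6/(-5 - 31) = 6/(-36) = 6*(-1/36) = -⅙ ≈ -0.16667)
I(U, j) = -1/558 (I(U, j) = 1/(3*(28 - 214)) = (⅓)/(-186) = (⅓)*(-1/186) = -1/558)
v(R) = (-213 + R)*(-5 + R) (v(R) = (R - 5)*(R - 213) = (-5 + R)*(-213 + R) = (-213 + R)*(-5 + R))
(I(-155, 100) + l(-10))*(v(S) + 1379) = (-1/558 - 10)*((1065 + (-⅙)² - 218*(-⅙)) + 1379) = -5581*((1065 + 1/36 + 109/3) + 1379)/558 = -5581*(39649/36 + 1379)/558 = -5581/558*89293/36 = -498344233/20088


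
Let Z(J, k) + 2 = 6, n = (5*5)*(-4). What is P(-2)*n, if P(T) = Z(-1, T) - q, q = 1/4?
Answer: -375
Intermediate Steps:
q = 1/4 (q = 1*(1/4) = 1/4 ≈ 0.25000)
n = -100 (n = 25*(-4) = -100)
Z(J, k) = 4 (Z(J, k) = -2 + 6 = 4)
P(T) = 15/4 (P(T) = 4 - 1*1/4 = 4 - 1/4 = 15/4)
P(-2)*n = (15/4)*(-100) = -375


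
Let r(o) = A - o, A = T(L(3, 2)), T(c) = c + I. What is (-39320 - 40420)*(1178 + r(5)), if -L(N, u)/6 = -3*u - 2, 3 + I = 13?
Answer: -98159940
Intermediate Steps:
I = 10 (I = -3 + 13 = 10)
L(N, u) = 12 + 18*u (L(N, u) = -6*(-3*u - 2) = -6*(-2 - 3*u) = 12 + 18*u)
T(c) = 10 + c (T(c) = c + 10 = 10 + c)
A = 58 (A = 10 + (12 + 18*2) = 10 + (12 + 36) = 10 + 48 = 58)
r(o) = 58 - o
(-39320 - 40420)*(1178 + r(5)) = (-39320 - 40420)*(1178 + (58 - 1*5)) = -79740*(1178 + (58 - 5)) = -79740*(1178 + 53) = -79740*1231 = -98159940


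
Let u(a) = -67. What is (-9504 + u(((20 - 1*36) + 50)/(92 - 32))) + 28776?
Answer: 19205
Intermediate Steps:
(-9504 + u(((20 - 1*36) + 50)/(92 - 32))) + 28776 = (-9504 - 67) + 28776 = -9571 + 28776 = 19205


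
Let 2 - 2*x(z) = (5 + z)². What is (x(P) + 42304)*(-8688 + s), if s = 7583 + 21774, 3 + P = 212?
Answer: 401123283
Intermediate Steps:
P = 209 (P = -3 + 212 = 209)
x(z) = 1 - (5 + z)²/2
s = 29357
(x(P) + 42304)*(-8688 + s) = ((1 - (5 + 209)²/2) + 42304)*(-8688 + 29357) = ((1 - ½*214²) + 42304)*20669 = ((1 - ½*45796) + 42304)*20669 = ((1 - 22898) + 42304)*20669 = (-22897 + 42304)*20669 = 19407*20669 = 401123283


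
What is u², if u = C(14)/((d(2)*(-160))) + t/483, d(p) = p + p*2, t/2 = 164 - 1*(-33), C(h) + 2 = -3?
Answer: 71554681/106172416 ≈ 0.67395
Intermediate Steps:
C(h) = -5 (C(h) = -2 - 3 = -5)
t = 394 (t = 2*(164 - 1*(-33)) = 2*(164 + 33) = 2*197 = 394)
d(p) = 3*p (d(p) = p + 2*p = 3*p)
u = 8459/10304 (u = -5/((3*2)*(-160)) + 394/483 = -5/(6*(-160)) + 394*(1/483) = -5/(-960) + 394/483 = -5*(-1/960) + 394/483 = 1/192 + 394/483 = 8459/10304 ≈ 0.82094)
u² = (8459/10304)² = 71554681/106172416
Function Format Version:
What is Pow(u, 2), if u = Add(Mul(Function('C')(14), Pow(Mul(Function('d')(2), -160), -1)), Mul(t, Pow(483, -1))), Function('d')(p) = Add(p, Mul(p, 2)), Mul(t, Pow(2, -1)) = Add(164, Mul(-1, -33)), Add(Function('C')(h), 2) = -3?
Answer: Rational(71554681, 106172416) ≈ 0.67395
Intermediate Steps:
Function('C')(h) = -5 (Function('C')(h) = Add(-2, -3) = -5)
t = 394 (t = Mul(2, Add(164, Mul(-1, -33))) = Mul(2, Add(164, 33)) = Mul(2, 197) = 394)
Function('d')(p) = Mul(3, p) (Function('d')(p) = Add(p, Mul(2, p)) = Mul(3, p))
u = Rational(8459, 10304) (u = Add(Mul(-5, Pow(Mul(Mul(3, 2), -160), -1)), Mul(394, Pow(483, -1))) = Add(Mul(-5, Pow(Mul(6, -160), -1)), Mul(394, Rational(1, 483))) = Add(Mul(-5, Pow(-960, -1)), Rational(394, 483)) = Add(Mul(-5, Rational(-1, 960)), Rational(394, 483)) = Add(Rational(1, 192), Rational(394, 483)) = Rational(8459, 10304) ≈ 0.82094)
Pow(u, 2) = Pow(Rational(8459, 10304), 2) = Rational(71554681, 106172416)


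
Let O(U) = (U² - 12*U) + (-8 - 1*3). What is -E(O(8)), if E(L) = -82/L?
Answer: -82/43 ≈ -1.9070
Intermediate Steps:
O(U) = -11 + U² - 12*U (O(U) = (U² - 12*U) + (-8 - 3) = (U² - 12*U) - 11 = -11 + U² - 12*U)
-E(O(8)) = -(-82)/(-11 + 8² - 12*8) = -(-82)/(-11 + 64 - 96) = -(-82)/(-43) = -(-82)*(-1)/43 = -1*82/43 = -82/43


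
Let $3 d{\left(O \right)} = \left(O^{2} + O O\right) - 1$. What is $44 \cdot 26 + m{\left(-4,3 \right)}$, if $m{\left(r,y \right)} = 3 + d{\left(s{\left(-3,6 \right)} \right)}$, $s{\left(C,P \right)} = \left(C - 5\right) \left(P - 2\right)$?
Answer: $\frac{5488}{3} \approx 1829.3$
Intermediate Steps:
$s{\left(C,P \right)} = \left(-5 + C\right) \left(-2 + P\right)$
$d{\left(O \right)} = - \frac{1}{3} + \frac{2 O^{2}}{3}$ ($d{\left(O \right)} = \frac{\left(O^{2} + O O\right) - 1}{3} = \frac{\left(O^{2} + O^{2}\right) - 1}{3} = \frac{2 O^{2} - 1}{3} = \frac{-1 + 2 O^{2}}{3} = - \frac{1}{3} + \frac{2 O^{2}}{3}$)
$m{\left(r,y \right)} = \frac{2056}{3}$ ($m{\left(r,y \right)} = 3 - \left(\frac{1}{3} - \frac{2 \left(10 - 30 - -6 - 18\right)^{2}}{3}\right) = 3 - \left(\frac{1}{3} - \frac{2 \left(10 - 30 + 6 - 18\right)^{2}}{3}\right) = 3 - \left(\frac{1}{3} - \frac{2 \left(-32\right)^{2}}{3}\right) = 3 + \left(- \frac{1}{3} + \frac{2}{3} \cdot 1024\right) = 3 + \left(- \frac{1}{3} + \frac{2048}{3}\right) = 3 + \frac{2047}{3} = \frac{2056}{3}$)
$44 \cdot 26 + m{\left(-4,3 \right)} = 44 \cdot 26 + \frac{2056}{3} = 1144 + \frac{2056}{3} = \frac{5488}{3}$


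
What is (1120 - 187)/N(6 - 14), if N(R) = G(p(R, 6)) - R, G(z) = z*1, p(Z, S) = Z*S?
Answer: -933/40 ≈ -23.325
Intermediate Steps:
p(Z, S) = S*Z
G(z) = z
N(R) = 5*R (N(R) = 6*R - R = 5*R)
(1120 - 187)/N(6 - 14) = (1120 - 187)/((5*(6 - 14))) = 933/((5*(-8))) = 933/(-40) = 933*(-1/40) = -933/40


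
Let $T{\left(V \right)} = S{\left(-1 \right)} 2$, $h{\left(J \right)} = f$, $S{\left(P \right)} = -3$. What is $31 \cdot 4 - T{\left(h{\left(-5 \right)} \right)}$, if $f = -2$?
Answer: $130$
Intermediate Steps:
$h{\left(J \right)} = -2$
$T{\left(V \right)} = -6$ ($T{\left(V \right)} = \left(-3\right) 2 = -6$)
$31 \cdot 4 - T{\left(h{\left(-5 \right)} \right)} = 31 \cdot 4 - -6 = 124 + 6 = 130$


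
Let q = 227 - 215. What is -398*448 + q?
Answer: -178292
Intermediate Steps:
q = 12
-398*448 + q = -398*448 + 12 = -178304 + 12 = -178292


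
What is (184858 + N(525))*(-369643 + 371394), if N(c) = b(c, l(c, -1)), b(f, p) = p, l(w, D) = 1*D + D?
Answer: 323682856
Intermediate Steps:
l(w, D) = 2*D (l(w, D) = D + D = 2*D)
N(c) = -2 (N(c) = 2*(-1) = -2)
(184858 + N(525))*(-369643 + 371394) = (184858 - 2)*(-369643 + 371394) = 184856*1751 = 323682856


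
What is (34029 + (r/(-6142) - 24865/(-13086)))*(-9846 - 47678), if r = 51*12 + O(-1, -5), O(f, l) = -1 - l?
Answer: -39334892792348762/20093553 ≈ -1.9576e+9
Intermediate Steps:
r = 616 (r = 51*12 + (-1 - 1*(-5)) = 612 + (-1 + 5) = 612 + 4 = 616)
(34029 + (r/(-6142) - 24865/(-13086)))*(-9846 - 47678) = (34029 + (616/(-6142) - 24865/(-13086)))*(-9846 - 47678) = (34029 + (616*(-1/6142) - 24865*(-1/13086)))*(-57524) = (34029 + (-308/3071 + 24865/13086))*(-57524) = (34029 + 72329927/40187106)*(-57524) = (1367599360001/40187106)*(-57524) = -39334892792348762/20093553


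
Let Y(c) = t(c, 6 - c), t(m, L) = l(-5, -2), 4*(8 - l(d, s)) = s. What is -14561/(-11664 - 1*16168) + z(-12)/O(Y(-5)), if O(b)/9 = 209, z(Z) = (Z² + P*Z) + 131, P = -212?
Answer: 105847649/52351992 ≈ 2.0218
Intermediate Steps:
l(d, s) = 8 - s/4
t(m, L) = 17/2 (t(m, L) = 8 - ¼*(-2) = 8 + ½ = 17/2)
Y(c) = 17/2
z(Z) = 131 + Z² - 212*Z (z(Z) = (Z² - 212*Z) + 131 = 131 + Z² - 212*Z)
O(b) = 1881 (O(b) = 9*209 = 1881)
-14561/(-11664 - 1*16168) + z(-12)/O(Y(-5)) = -14561/(-11664 - 1*16168) + (131 + (-12)² - 212*(-12))/1881 = -14561/(-11664 - 16168) + (131 + 144 + 2544)*(1/1881) = -14561/(-27832) + 2819*(1/1881) = -14561*(-1/27832) + 2819/1881 = 14561/27832 + 2819/1881 = 105847649/52351992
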